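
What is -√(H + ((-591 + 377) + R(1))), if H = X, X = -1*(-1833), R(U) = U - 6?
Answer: -√1614 ≈ -40.175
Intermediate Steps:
R(U) = -6 + U
X = 1833
H = 1833
-√(H + ((-591 + 377) + R(1))) = -√(1833 + ((-591 + 377) + (-6 + 1))) = -√(1833 + (-214 - 5)) = -√(1833 - 219) = -√1614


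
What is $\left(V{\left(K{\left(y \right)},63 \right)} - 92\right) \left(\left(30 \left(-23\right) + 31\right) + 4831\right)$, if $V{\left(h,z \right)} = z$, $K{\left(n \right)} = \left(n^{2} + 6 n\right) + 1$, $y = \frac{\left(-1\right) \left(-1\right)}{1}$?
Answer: $-120988$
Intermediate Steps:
$y = 1$ ($y = 1 \cdot 1 = 1$)
$K{\left(n \right)} = 1 + n^{2} + 6 n$
$\left(V{\left(K{\left(y \right)},63 \right)} - 92\right) \left(\left(30 \left(-23\right) + 31\right) + 4831\right) = \left(63 - 92\right) \left(\left(30 \left(-23\right) + 31\right) + 4831\right) = - 29 \left(\left(-690 + 31\right) + 4831\right) = - 29 \left(-659 + 4831\right) = \left(-29\right) 4172 = -120988$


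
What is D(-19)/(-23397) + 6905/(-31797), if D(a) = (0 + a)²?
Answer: -57678334/247984803 ≈ -0.23259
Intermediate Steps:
D(a) = a²
D(-19)/(-23397) + 6905/(-31797) = (-19)²/(-23397) + 6905/(-31797) = 361*(-1/23397) + 6905*(-1/31797) = -361/23397 - 6905/31797 = -57678334/247984803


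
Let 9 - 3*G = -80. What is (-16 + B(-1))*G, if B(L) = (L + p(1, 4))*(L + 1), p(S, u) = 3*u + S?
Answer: -1424/3 ≈ -474.67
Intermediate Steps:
G = 89/3 (G = 3 - ⅓*(-80) = 3 + 80/3 = 89/3 ≈ 29.667)
p(S, u) = S + 3*u
B(L) = (1 + L)*(13 + L) (B(L) = (L + (1 + 3*4))*(L + 1) = (L + (1 + 12))*(1 + L) = (L + 13)*(1 + L) = (13 + L)*(1 + L) = (1 + L)*(13 + L))
(-16 + B(-1))*G = (-16 + (13 + (-1)² + 14*(-1)))*(89/3) = (-16 + (13 + 1 - 14))*(89/3) = (-16 + 0)*(89/3) = -16*89/3 = -1424/3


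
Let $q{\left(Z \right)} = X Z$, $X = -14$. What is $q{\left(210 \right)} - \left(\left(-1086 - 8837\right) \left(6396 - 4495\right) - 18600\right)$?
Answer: $18879283$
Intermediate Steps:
$q{\left(Z \right)} = - 14 Z$
$q{\left(210 \right)} - \left(\left(-1086 - 8837\right) \left(6396 - 4495\right) - 18600\right) = \left(-14\right) 210 - \left(\left(-1086 - 8837\right) \left(6396 - 4495\right) - 18600\right) = -2940 - \left(\left(-9923\right) 1901 - 18600\right) = -2940 - \left(-18863623 - 18600\right) = -2940 - -18882223 = -2940 + 18882223 = 18879283$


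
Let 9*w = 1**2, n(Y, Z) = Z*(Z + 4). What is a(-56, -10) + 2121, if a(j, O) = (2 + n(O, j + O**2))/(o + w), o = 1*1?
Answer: 20118/5 ≈ 4023.6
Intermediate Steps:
n(Y, Z) = Z*(4 + Z)
o = 1
w = 1/9 (w = (1/9)*1**2 = (1/9)*1 = 1/9 ≈ 0.11111)
a(j, O) = 9/5 + 9*(j + O**2)*(4 + j + O**2)/10 (a(j, O) = (2 + (j + O**2)*(4 + (j + O**2)))/(1 + 1/9) = (2 + (j + O**2)*(4 + j + O**2))/(10/9) = (2 + (j + O**2)*(4 + j + O**2))*(9/10) = 9/5 + 9*(j + O**2)*(4 + j + O**2)/10)
a(-56, -10) + 2121 = (9/5 + 9*(-56 + (-10)**2)*(4 - 56 + (-10)**2)/10) + 2121 = (9/5 + 9*(-56 + 100)*(4 - 56 + 100)/10) + 2121 = (9/5 + (9/10)*44*48) + 2121 = (9/5 + 9504/5) + 2121 = 9513/5 + 2121 = 20118/5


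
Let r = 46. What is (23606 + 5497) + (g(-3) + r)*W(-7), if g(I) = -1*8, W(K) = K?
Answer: 28837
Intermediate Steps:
g(I) = -8
(23606 + 5497) + (g(-3) + r)*W(-7) = (23606 + 5497) + (-8 + 46)*(-7) = 29103 + 38*(-7) = 29103 - 266 = 28837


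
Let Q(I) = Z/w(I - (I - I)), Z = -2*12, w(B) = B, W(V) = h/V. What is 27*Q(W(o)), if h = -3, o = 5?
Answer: 1080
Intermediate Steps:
W(V) = -3/V
Z = -24
Q(I) = -24/I (Q(I) = -24/(I - (I - I)) = -24/(I - 1*0) = -24/(I + 0) = -24/I)
27*Q(W(o)) = 27*(-24/((-3/5))) = 27*(-24/((-3*⅕))) = 27*(-24/(-⅗)) = 27*(-24*(-5/3)) = 27*40 = 1080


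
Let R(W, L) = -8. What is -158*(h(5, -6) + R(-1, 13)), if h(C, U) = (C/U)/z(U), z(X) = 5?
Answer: 3871/3 ≈ 1290.3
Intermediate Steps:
h(C, U) = C/(5*U) (h(C, U) = (C/U)/5 = (C/U)*(1/5) = C/(5*U))
-158*(h(5, -6) + R(-1, 13)) = -158*((1/5)*5/(-6) - 8) = -158*((1/5)*5*(-1/6) - 8) = -158*(-1/6 - 8) = -158*(-49/6) = 3871/3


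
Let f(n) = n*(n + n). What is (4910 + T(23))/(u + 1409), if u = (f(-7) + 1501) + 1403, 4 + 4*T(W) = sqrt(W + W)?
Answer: 4909/4411 + sqrt(46)/17644 ≈ 1.1133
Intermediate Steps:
T(W) = -1 + sqrt(2)*sqrt(W)/4 (T(W) = -1 + sqrt(W + W)/4 = -1 + sqrt(2*W)/4 = -1 + (sqrt(2)*sqrt(W))/4 = -1 + sqrt(2)*sqrt(W)/4)
f(n) = 2*n**2 (f(n) = n*(2*n) = 2*n**2)
u = 3002 (u = (2*(-7)**2 + 1501) + 1403 = (2*49 + 1501) + 1403 = (98 + 1501) + 1403 = 1599 + 1403 = 3002)
(4910 + T(23))/(u + 1409) = (4910 + (-1 + sqrt(2)*sqrt(23)/4))/(3002 + 1409) = (4910 + (-1 + sqrt(46)/4))/4411 = (4909 + sqrt(46)/4)*(1/4411) = 4909/4411 + sqrt(46)/17644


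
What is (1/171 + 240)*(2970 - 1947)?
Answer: 13994981/57 ≈ 2.4553e+5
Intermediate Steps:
(1/171 + 240)*(2970 - 1947) = (1/171 + 240)*1023 = (41041/171)*1023 = 13994981/57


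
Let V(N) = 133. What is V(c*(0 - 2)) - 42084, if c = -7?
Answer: -41951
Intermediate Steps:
V(c*(0 - 2)) - 42084 = 133 - 42084 = -41951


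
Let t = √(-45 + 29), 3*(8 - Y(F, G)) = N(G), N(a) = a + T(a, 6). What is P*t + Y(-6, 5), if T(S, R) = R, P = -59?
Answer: 13/3 - 236*I ≈ 4.3333 - 236.0*I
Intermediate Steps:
N(a) = 6 + a (N(a) = a + 6 = 6 + a)
Y(F, G) = 6 - G/3 (Y(F, G) = 8 - (6 + G)/3 = 8 + (-2 - G/3) = 6 - G/3)
t = 4*I (t = √(-16) = 4*I ≈ 4.0*I)
P*t + Y(-6, 5) = -236*I + (6 - ⅓*5) = -236*I + (6 - 5/3) = -236*I + 13/3 = 13/3 - 236*I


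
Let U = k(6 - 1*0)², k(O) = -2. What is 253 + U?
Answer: 257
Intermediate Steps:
U = 4 (U = (-2)² = 4)
253 + U = 253 + 4 = 257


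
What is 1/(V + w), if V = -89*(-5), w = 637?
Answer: 1/1082 ≈ 0.00092421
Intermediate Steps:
V = 445
1/(V + w) = 1/(445 + 637) = 1/1082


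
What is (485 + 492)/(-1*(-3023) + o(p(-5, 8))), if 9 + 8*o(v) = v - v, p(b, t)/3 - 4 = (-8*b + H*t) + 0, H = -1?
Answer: 7816/24175 ≈ 0.32331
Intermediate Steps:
p(b, t) = 12 - 24*b - 3*t (p(b, t) = 12 + 3*((-8*b - t) + 0) = 12 + 3*((-t - 8*b) + 0) = 12 + 3*(-t - 8*b) = 12 + (-24*b - 3*t) = 12 - 24*b - 3*t)
o(v) = -9/8 (o(v) = -9/8 + (v - v)/8 = -9/8 + (1/8)*0 = -9/8 + 0 = -9/8)
(485 + 492)/(-1*(-3023) + o(p(-5, 8))) = (485 + 492)/(-1*(-3023) - 9/8) = 977/(3023 - 9/8) = 977/(24175/8) = 977*(8/24175) = 7816/24175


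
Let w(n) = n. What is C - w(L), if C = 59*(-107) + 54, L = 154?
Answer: -6413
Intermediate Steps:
C = -6259 (C = -6313 + 54 = -6259)
C - w(L) = -6259 - 1*154 = -6259 - 154 = -6413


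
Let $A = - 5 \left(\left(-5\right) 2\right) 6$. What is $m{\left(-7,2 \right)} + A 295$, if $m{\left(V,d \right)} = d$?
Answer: $88502$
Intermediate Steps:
$A = 300$ ($A = \left(-5\right) \left(-10\right) 6 = 50 \cdot 6 = 300$)
$m{\left(-7,2 \right)} + A 295 = 2 + 300 \cdot 295 = 2 + 88500 = 88502$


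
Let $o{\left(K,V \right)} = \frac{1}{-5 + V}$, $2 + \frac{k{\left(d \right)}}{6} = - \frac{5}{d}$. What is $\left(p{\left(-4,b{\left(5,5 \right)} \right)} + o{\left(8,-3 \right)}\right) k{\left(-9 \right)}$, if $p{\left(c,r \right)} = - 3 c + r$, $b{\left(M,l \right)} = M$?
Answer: $- \frac{585}{4} \approx -146.25$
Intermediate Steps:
$k{\left(d \right)} = -12 - \frac{30}{d}$ ($k{\left(d \right)} = -12 + 6 \left(- \frac{5}{d}\right) = -12 - \frac{30}{d}$)
$p{\left(c,r \right)} = r - 3 c$
$\left(p{\left(-4,b{\left(5,5 \right)} \right)} + o{\left(8,-3 \right)}\right) k{\left(-9 \right)} = \left(\left(5 - -12\right) + \frac{1}{-5 - 3}\right) \left(-12 - \frac{30}{-9}\right) = \left(\left(5 + 12\right) + \frac{1}{-8}\right) \left(-12 - - \frac{10}{3}\right) = \left(17 - \frac{1}{8}\right) \left(-12 + \frac{10}{3}\right) = \frac{135}{8} \left(- \frac{26}{3}\right) = - \frac{585}{4}$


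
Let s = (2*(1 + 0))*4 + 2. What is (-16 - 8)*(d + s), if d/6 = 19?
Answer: -2976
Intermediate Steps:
d = 114 (d = 6*19 = 114)
s = 10 (s = (2*1)*4 + 2 = 2*4 + 2 = 8 + 2 = 10)
(-16 - 8)*(d + s) = (-16 - 8)*(114 + 10) = -24*124 = -2976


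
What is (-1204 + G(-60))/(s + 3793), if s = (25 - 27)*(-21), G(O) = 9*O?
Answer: -1744/3835 ≈ -0.45476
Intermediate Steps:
s = 42 (s = -2*(-21) = 42)
(-1204 + G(-60))/(s + 3793) = (-1204 + 9*(-60))/(42 + 3793) = (-1204 - 540)/3835 = -1744*1/3835 = -1744/3835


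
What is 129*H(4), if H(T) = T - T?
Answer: 0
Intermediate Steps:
H(T) = 0
129*H(4) = 129*0 = 0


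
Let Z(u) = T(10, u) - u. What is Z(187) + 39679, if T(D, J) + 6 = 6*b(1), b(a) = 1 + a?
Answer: 39498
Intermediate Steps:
T(D, J) = 6 (T(D, J) = -6 + 6*(1 + 1) = -6 + 6*2 = -6 + 12 = 6)
Z(u) = 6 - u
Z(187) + 39679 = (6 - 1*187) + 39679 = (6 - 187) + 39679 = -181 + 39679 = 39498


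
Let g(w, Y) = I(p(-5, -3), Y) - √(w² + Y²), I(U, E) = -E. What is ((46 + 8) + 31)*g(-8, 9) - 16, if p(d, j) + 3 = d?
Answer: -781 - 85*√145 ≈ -1804.5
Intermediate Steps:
p(d, j) = -3 + d
g(w, Y) = -Y - √(Y² + w²) (g(w, Y) = -Y - √(w² + Y²) = -Y - √(Y² + w²))
((46 + 8) + 31)*g(-8, 9) - 16 = ((46 + 8) + 31)*(-1*9 - √(9² + (-8)²)) - 16 = (54 + 31)*(-9 - √(81 + 64)) - 16 = 85*(-9 - √145) - 16 = (-765 - 85*√145) - 16 = -781 - 85*√145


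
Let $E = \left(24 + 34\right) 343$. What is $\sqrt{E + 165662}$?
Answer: $94 \sqrt{21} \approx 430.76$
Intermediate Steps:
$E = 19894$ ($E = 58 \cdot 343 = 19894$)
$\sqrt{E + 165662} = \sqrt{19894 + 165662} = \sqrt{185556} = 94 \sqrt{21}$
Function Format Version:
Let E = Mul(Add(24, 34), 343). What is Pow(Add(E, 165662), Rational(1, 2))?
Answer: Mul(94, Pow(21, Rational(1, 2))) ≈ 430.76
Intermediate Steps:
E = 19894 (E = Mul(58, 343) = 19894)
Pow(Add(E, 165662), Rational(1, 2)) = Pow(Add(19894, 165662), Rational(1, 2)) = Pow(185556, Rational(1, 2)) = Mul(94, Pow(21, Rational(1, 2)))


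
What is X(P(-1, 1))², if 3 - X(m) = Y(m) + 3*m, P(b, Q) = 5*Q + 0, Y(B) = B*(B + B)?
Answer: 3844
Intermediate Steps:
Y(B) = 2*B² (Y(B) = B*(2*B) = 2*B²)
P(b, Q) = 5*Q
X(m) = 3 - 3*m - 2*m² (X(m) = 3 - (2*m² + 3*m) = 3 + (-3*m - 2*m²) = 3 - 3*m - 2*m²)
X(P(-1, 1))² = (3 - 15 - 2*(5*1)²)² = (3 - 3*5 - 2*5²)² = (3 - 15 - 2*25)² = (3 - 15 - 50)² = (-62)² = 3844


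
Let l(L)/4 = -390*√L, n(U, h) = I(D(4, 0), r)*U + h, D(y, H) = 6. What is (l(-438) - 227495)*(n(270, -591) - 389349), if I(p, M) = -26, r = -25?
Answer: 90306415200 + 619257600*I*√438 ≈ 9.0306e+10 + 1.296e+10*I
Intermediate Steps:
n(U, h) = h - 26*U (n(U, h) = -26*U + h = h - 26*U)
l(L) = -1560*√L (l(L) = 4*(-390*√L) = -1560*√L)
(l(-438) - 227495)*(n(270, -591) - 389349) = (-1560*I*√438 - 227495)*((-591 - 26*270) - 389349) = (-1560*I*√438 - 227495)*((-591 - 7020) - 389349) = (-1560*I*√438 - 227495)*(-7611 - 389349) = (-227495 - 1560*I*√438)*(-396960) = 90306415200 + 619257600*I*√438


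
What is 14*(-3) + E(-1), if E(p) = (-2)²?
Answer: -38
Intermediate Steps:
E(p) = 4
14*(-3) + E(-1) = 14*(-3) + 4 = -42 + 4 = -38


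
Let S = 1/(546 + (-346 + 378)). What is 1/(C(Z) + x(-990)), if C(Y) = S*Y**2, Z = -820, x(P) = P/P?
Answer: 289/336489 ≈ 0.00085887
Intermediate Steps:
x(P) = 1
S = 1/578 (S = 1/(546 + 32) = 1/578 ≈ 0.0017301)
C(Y) = Y**2/578
1/(C(Z) + x(-990)) = 1/((1/578)*(-820)**2 + 1) = 1/((1/578)*672400 + 1) = 1/(336200/289 + 1) = 1/(336489/289) = 289/336489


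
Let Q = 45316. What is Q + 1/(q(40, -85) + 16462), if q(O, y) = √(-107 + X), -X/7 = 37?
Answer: 6140268387211/135498905 - I*√366/270997810 ≈ 45316.0 - 7.0595e-8*I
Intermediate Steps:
X = -259 (X = -7*37 = -259)
q(O, y) = I*√366 (q(O, y) = √(-107 - 259) = √(-366) = I*√366)
Q + 1/(q(40, -85) + 16462) = 45316 + 1/(I*√366 + 16462) = 45316 + 1/(16462 + I*√366)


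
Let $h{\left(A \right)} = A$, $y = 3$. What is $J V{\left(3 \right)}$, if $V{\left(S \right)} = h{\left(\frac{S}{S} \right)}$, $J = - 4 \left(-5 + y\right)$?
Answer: $8$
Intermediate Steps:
$J = 8$ ($J = - 4 \left(-5 + 3\right) = \left(-4\right) \left(-2\right) = 8$)
$V{\left(S \right)} = 1$ ($V{\left(S \right)} = \frac{S}{S} = 1$)
$J V{\left(3 \right)} = 8 \cdot 1 = 8$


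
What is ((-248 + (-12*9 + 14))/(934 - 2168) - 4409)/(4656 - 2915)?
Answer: -2720182/1074197 ≈ -2.5323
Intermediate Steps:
((-248 + (-12*9 + 14))/(934 - 2168) - 4409)/(4656 - 2915) = ((-248 + (-108 + 14))/(-1234) - 4409)/1741 = ((-248 - 94)*(-1/1234) - 4409)*(1/1741) = (-342*(-1/1234) - 4409)*(1/1741) = (171/617 - 4409)*(1/1741) = -2720182/617*1/1741 = -2720182/1074197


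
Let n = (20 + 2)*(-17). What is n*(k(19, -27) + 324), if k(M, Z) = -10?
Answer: -117436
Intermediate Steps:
n = -374 (n = 22*(-17) = -374)
n*(k(19, -27) + 324) = -374*(-10 + 324) = -374*314 = -117436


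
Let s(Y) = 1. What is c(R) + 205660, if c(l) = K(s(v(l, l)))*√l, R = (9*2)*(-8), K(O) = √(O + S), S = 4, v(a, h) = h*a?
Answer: 205660 + 12*I*√5 ≈ 2.0566e+5 + 26.833*I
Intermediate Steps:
v(a, h) = a*h
K(O) = √(4 + O) (K(O) = √(O + 4) = √(4 + O))
R = -144 (R = 18*(-8) = -144)
c(l) = √5*√l (c(l) = √(4 + 1)*√l = √5*√l)
c(R) + 205660 = √5*√(-144) + 205660 = √5*(12*I) + 205660 = 12*I*√5 + 205660 = 205660 + 12*I*√5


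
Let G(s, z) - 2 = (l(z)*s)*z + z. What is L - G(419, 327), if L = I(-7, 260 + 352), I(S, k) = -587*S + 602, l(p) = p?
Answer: -44798869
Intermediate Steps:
I(S, k) = 602 - 587*S
G(s, z) = 2 + z + s*z**2 (G(s, z) = 2 + ((z*s)*z + z) = 2 + ((s*z)*z + z) = 2 + (s*z**2 + z) = 2 + (z + s*z**2) = 2 + z + s*z**2)
L = 4711 (L = 602 - 587*(-7) = 602 + 4109 = 4711)
L - G(419, 327) = 4711 - (2 + 327 + 419*327**2) = 4711 - (2 + 327 + 419*106929) = 4711 - (2 + 327 + 44803251) = 4711 - 1*44803580 = 4711 - 44803580 = -44798869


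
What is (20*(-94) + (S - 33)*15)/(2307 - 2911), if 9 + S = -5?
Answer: 2585/604 ≈ 4.2798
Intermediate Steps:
S = -14 (S = -9 - 5 = -14)
(20*(-94) + (S - 33)*15)/(2307 - 2911) = (20*(-94) + (-14 - 33)*15)/(2307 - 2911) = (-1880 - 47*15)/(-604) = (-1880 - 705)*(-1/604) = -2585*(-1/604) = 2585/604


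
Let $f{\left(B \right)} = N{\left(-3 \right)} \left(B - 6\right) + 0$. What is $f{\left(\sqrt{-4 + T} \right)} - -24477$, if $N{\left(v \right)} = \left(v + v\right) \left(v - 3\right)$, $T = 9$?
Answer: $24261 + 36 \sqrt{5} \approx 24342.0$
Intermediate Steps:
$N{\left(v \right)} = 2 v \left(-3 + v\right)$
$f{\left(B \right)} = -216 + 36 B$ ($f{\left(B \right)} = 2 \left(-3\right) \left(-3 - 3\right) \left(B - 6\right) + 0 = 2 \left(-3\right) \left(-6\right) \left(B - 6\right) + 0 = 36 \left(-6 + B\right) + 0 = \left(-216 + 36 B\right) + 0 = -216 + 36 B$)
$f{\left(\sqrt{-4 + T} \right)} - -24477 = \left(-216 + 36 \sqrt{-4 + 9}\right) - -24477 = \left(-216 + 36 \sqrt{5}\right) + 24477 = 24261 + 36 \sqrt{5}$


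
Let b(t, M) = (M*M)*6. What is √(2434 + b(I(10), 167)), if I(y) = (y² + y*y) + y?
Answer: 2*√42442 ≈ 412.03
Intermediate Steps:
I(y) = y + 2*y² (I(y) = (y² + y²) + y = 2*y² + y = y + 2*y²)
b(t, M) = 6*M² (b(t, M) = M²*6 = 6*M²)
√(2434 + b(I(10), 167)) = √(2434 + 6*167²) = √(2434 + 6*27889) = √(2434 + 167334) = √169768 = 2*√42442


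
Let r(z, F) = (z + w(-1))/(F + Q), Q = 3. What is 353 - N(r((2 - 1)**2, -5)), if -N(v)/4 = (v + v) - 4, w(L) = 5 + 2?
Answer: 305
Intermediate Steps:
w(L) = 7
r(z, F) = (7 + z)/(3 + F) (r(z, F) = (z + 7)/(F + 3) = (7 + z)/(3 + F))
N(v) = 16 - 8*v (N(v) = -4*((v + v) - 4) = -4*(2*v - 4) = -4*(-4 + 2*v) = 16 - 8*v)
353 - N(r((2 - 1)**2, -5)) = 353 - (16 - 8*(7 + (2 - 1)**2)/(3 - 5)) = 353 - (16 - 8*(7 + 1**2)/(-2)) = 353 - (16 - (-4)*(7 + 1)) = 353 - (16 - (-4)*8) = 353 - (16 - 8*(-4)) = 353 - (16 + 32) = 353 - 1*48 = 353 - 48 = 305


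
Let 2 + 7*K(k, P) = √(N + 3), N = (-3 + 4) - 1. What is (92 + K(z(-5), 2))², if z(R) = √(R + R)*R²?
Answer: (642 + √3)²/49 ≈ 8457.0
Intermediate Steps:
N = 0 (N = 1 - 1 = 0)
z(R) = √2*R^(5/2) (z(R) = √(2*R)*R² = (√2*√R)*R² = √2*R^(5/2))
K(k, P) = -2/7 + √3/7 (K(k, P) = -2/7 + √(0 + 3)/7 = -2/7 + √3/7)
(92 + K(z(-5), 2))² = (92 + (-2/7 + √3/7))² = (642/7 + √3/7)²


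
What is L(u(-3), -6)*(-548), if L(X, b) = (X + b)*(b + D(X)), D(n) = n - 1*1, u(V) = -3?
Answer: -49320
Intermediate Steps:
D(n) = -1 + n (D(n) = n - 1 = -1 + n)
L(X, b) = (X + b)*(-1 + X + b) (L(X, b) = (X + b)*(b + (-1 + X)) = (X + b)*(-1 + X + b))
L(u(-3), -6)*(-548) = ((-3)² + (-6)² - 1*(-3) - 1*(-6) + 2*(-3)*(-6))*(-548) = (9 + 36 + 3 + 6 + 36)*(-548) = 90*(-548) = -49320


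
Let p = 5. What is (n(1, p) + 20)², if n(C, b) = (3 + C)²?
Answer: 1296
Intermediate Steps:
(n(1, p) + 20)² = ((3 + 1)² + 20)² = (4² + 20)² = (16 + 20)² = 36² = 1296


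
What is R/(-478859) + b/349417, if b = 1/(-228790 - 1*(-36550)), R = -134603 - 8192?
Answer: 9591814898524741/32165880393024720 ≈ 0.29820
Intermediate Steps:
R = -142795
b = -1/192240 (b = 1/(-228790 + 36550) = 1/(-192240) = -1/192240 ≈ -5.2018e-6)
R/(-478859) + b/349417 = -142795/(-478859) - 1/192240/349417 = -142795*(-1/478859) - 1/192240*1/349417 = 142795/478859 - 1/67171924080 = 9591814898524741/32165880393024720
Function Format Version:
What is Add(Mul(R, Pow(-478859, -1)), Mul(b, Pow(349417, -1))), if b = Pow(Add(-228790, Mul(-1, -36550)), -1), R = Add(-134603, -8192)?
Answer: Rational(9591814898524741, 32165880393024720) ≈ 0.29820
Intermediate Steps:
R = -142795
b = Rational(-1, 192240) (b = Pow(Add(-228790, 36550), -1) = Pow(-192240, -1) = Rational(-1, 192240) ≈ -5.2018e-6)
Add(Mul(R, Pow(-478859, -1)), Mul(b, Pow(349417, -1))) = Add(Mul(-142795, Pow(-478859, -1)), Mul(Rational(-1, 192240), Pow(349417, -1))) = Add(Mul(-142795, Rational(-1, 478859)), Mul(Rational(-1, 192240), Rational(1, 349417))) = Add(Rational(142795, 478859), Rational(-1, 67171924080)) = Rational(9591814898524741, 32165880393024720)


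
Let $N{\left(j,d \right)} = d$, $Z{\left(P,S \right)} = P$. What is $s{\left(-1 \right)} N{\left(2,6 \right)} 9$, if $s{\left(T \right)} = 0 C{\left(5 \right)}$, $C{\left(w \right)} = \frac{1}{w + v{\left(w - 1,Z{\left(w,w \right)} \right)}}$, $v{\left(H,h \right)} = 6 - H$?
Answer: $0$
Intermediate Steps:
$C{\left(w \right)} = \frac{1}{7}$ ($C{\left(w \right)} = \frac{1}{w - \left(-6 - 1 + w\right)} = \frac{1}{w - \left(-7 + w\right)} = \frac{1}{7}$)
$s{\left(T \right)} = 0$ ($s{\left(T \right)} = 0 \cdot \frac{1}{7} = 0$)
$s{\left(-1 \right)} N{\left(2,6 \right)} 9 = 0 \cdot 6 \cdot 9 = 0 \cdot 9 = 0$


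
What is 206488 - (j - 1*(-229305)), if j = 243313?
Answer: -266130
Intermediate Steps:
206488 - (j - 1*(-229305)) = 206488 - (243313 - 1*(-229305)) = 206488 - (243313 + 229305) = 206488 - 1*472618 = 206488 - 472618 = -266130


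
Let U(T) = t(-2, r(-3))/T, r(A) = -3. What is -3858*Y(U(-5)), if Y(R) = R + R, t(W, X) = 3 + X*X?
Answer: 92592/5 ≈ 18518.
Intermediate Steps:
t(W, X) = 3 + X²
U(T) = 12/T (U(T) = (3 + (-3)²)/T = (3 + 9)/T = 12/T)
Y(R) = 2*R
-3858*Y(U(-5)) = -7716*12/(-5) = -7716*12*(-⅕) = -7716*(-12)/5 = -3858*(-24/5) = 92592/5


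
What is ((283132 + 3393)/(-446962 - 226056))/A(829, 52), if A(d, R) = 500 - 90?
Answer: -57305/55187476 ≈ -0.0010384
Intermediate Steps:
A(d, R) = 410
((283132 + 3393)/(-446962 - 226056))/A(829, 52) = ((283132 + 3393)/(-446962 - 226056))/410 = (286525/(-673018))*(1/410) = (286525*(-1/673018))*(1/410) = -286525/673018*1/410 = -57305/55187476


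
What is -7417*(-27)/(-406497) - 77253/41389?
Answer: -13230544164/5608168111 ≈ -2.3592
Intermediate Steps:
-7417*(-27)/(-406497) - 77253/41389 = 200259*(-1/406497) - 77253*1/41389 = -66753/135499 - 77253/41389 = -13230544164/5608168111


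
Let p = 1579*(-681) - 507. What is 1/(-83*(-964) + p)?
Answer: -1/995794 ≈ -1.0042e-6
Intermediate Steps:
p = -1075806 (p = -1075299 - 507 = -1075806)
1/(-83*(-964) + p) = 1/(-83*(-964) - 1075806) = 1/(80012 - 1075806) = 1/(-995794) = -1/995794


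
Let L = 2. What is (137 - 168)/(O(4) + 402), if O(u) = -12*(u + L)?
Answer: -31/330 ≈ -0.093939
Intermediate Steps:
O(u) = -24 - 12*u (O(u) = -12*(u + 2) = -12*(2 + u) = -24 - 12*u)
(137 - 168)/(O(4) + 402) = (137 - 168)/((-24 - 12*4) + 402) = -31/((-24 - 48) + 402) = -31/(-72 + 402) = -31/330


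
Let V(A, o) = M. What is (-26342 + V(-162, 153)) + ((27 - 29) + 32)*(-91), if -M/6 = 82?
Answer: -29564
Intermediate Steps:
M = -492 (M = -6*82 = -492)
V(A, o) = -492
(-26342 + V(-162, 153)) + ((27 - 29) + 32)*(-91) = (-26342 - 492) + ((27 - 29) + 32)*(-91) = -26834 + (-2 + 32)*(-91) = -26834 + 30*(-91) = -26834 - 2730 = -29564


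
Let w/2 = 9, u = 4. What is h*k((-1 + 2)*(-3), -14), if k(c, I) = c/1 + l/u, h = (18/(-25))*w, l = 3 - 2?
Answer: 891/25 ≈ 35.640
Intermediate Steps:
w = 18 (w = 2*9 = 18)
l = 1
h = -324/25 (h = (18/(-25))*18 = (18*(-1/25))*18 = -18/25*18 = -324/25 ≈ -12.960)
k(c, I) = ¼ + c (k(c, I) = c/1 + 1/4 = c*1 + 1*(¼) = c + ¼ = ¼ + c)
h*k((-1 + 2)*(-3), -14) = -324*(¼ + (-1 + 2)*(-3))/25 = -324*(¼ + 1*(-3))/25 = -324*(¼ - 3)/25 = -324/25*(-11/4) = 891/25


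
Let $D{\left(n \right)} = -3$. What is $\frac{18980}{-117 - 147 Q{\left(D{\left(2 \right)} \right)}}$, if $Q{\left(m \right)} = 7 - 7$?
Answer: $- \frac{1460}{9} \approx -162.22$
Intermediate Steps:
$Q{\left(m \right)} = 0$ ($Q{\left(m \right)} = 7 - 7 = 0$)
$\frac{18980}{-117 - 147 Q{\left(D{\left(2 \right)} \right)}} = \frac{18980}{-117 - 0} = \frac{18980}{-117 + 0} = \frac{18980}{-117} = 18980 \left(- \frac{1}{117}\right) = - \frac{1460}{9}$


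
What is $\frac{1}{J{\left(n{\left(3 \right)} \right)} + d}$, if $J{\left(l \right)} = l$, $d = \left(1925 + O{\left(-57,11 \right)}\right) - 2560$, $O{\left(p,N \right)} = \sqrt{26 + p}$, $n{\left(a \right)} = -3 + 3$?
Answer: $- \frac{635}{403256} - \frac{i \sqrt{31}}{403256} \approx -0.0015747 - 1.3807 \cdot 10^{-5} i$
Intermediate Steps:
$n{\left(a \right)} = 0$
$d = -635 + i \sqrt{31}$ ($d = \left(1925 + \sqrt{26 - 57}\right) - 2560 = \left(1925 + \sqrt{-31}\right) - 2560 = \left(1925 + i \sqrt{31}\right) - 2560 = -635 + i \sqrt{31} \approx -635.0 + 5.5678 i$)
$\frac{1}{J{\left(n{\left(3 \right)} \right)} + d} = \frac{1}{0 - \left(635 - i \sqrt{31}\right)} = \frac{1}{-635 + i \sqrt{31}}$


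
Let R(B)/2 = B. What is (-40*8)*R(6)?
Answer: -3840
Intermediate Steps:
R(B) = 2*B
(-40*8)*R(6) = (-40*8)*(2*6) = -320*12 = -3840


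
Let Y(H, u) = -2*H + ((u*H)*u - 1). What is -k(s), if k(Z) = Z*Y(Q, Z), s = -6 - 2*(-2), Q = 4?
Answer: 14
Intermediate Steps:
s = -2 (s = -6 + 4 = -2)
Y(H, u) = -1 - 2*H + H*u² (Y(H, u) = -2*H + ((H*u)*u - 1) = -2*H + (H*u² - 1) = -2*H + (-1 + H*u²) = -1 - 2*H + H*u²)
k(Z) = Z*(-9 + 4*Z²) (k(Z) = Z*(-1 - 2*4 + 4*Z²) = Z*(-1 - 8 + 4*Z²) = Z*(-9 + 4*Z²))
-k(s) = -(-2)*(-9 + 4*(-2)²) = -(-2)*(-9 + 4*4) = -(-2)*(-9 + 16) = -(-2)*7 = -1*(-14) = 14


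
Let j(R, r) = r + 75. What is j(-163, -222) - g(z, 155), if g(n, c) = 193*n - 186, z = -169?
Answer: 32656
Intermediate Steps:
j(R, r) = 75 + r
g(n, c) = -186 + 193*n
j(-163, -222) - g(z, 155) = (75 - 222) - (-186 + 193*(-169)) = -147 - (-186 - 32617) = -147 - 1*(-32803) = -147 + 32803 = 32656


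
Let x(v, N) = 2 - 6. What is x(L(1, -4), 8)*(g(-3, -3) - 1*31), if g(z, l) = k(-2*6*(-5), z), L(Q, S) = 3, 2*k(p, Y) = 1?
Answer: 122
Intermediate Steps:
k(p, Y) = ½ (k(p, Y) = (½)*1 = ½)
g(z, l) = ½
x(v, N) = -4
x(L(1, -4), 8)*(g(-3, -3) - 1*31) = -4*(½ - 1*31) = -4*(½ - 31) = -4*(-61/2) = 122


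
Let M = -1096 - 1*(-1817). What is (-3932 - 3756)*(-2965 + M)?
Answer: 17251872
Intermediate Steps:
M = 721 (M = -1096 + 1817 = 721)
(-3932 - 3756)*(-2965 + M) = (-3932 - 3756)*(-2965 + 721) = -7688*(-2244) = 17251872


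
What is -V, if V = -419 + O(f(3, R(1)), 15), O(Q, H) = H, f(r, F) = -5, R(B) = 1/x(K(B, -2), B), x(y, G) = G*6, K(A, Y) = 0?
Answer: 404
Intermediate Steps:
x(y, G) = 6*G
R(B) = 1/(6*B)
V = -404 (V = -419 + 15 = -404)
-V = -1*(-404) = 404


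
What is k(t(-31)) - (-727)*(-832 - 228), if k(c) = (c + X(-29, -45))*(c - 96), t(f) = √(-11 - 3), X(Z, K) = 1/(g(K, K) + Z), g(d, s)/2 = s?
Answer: -91705350/119 - 11425*I*√14/119 ≈ -7.7063e+5 - 359.23*I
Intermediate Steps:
g(d, s) = 2*s
X(Z, K) = 1/(Z + 2*K) (X(Z, K) = 1/(2*K + Z) = 1/(Z + 2*K))
t(f) = I*√14 (t(f) = √(-14) = I*√14)
k(c) = (-96 + c)*(-1/119 + c) (k(c) = (c + 1/(-29 + 2*(-45)))*(c - 96) = (c + 1/(-29 - 90))*(-96 + c) = (c + 1/(-119))*(-96 + c) = (c - 1/119)*(-96 + c) = (-1/119 + c)*(-96 + c) = (-96 + c)*(-1/119 + c))
k(t(-31)) - (-727)*(-832 - 228) = (96/119 + (I*√14)² - 11425*I*√14/119) - (-727)*(-832 - 228) = (96/119 - 14 - 11425*I*√14/119) - (-727)*(-1060) = (-1570/119 - 11425*I*√14/119) - 1*770620 = (-1570/119 - 11425*I*√14/119) - 770620 = -91705350/119 - 11425*I*√14/119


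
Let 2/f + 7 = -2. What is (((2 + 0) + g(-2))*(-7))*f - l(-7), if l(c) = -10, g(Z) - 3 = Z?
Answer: 44/3 ≈ 14.667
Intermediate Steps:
f = -2/9 (f = 2/(-7 - 2) = 2/(-9) = 2*(-⅑) = -2/9 ≈ -0.22222)
g(Z) = 3 + Z
(((2 + 0) + g(-2))*(-7))*f - l(-7) = (((2 + 0) + (3 - 2))*(-7))*(-2/9) - 1*(-10) = ((2 + 1)*(-7))*(-2/9) + 10 = (3*(-7))*(-2/9) + 10 = -21*(-2/9) + 10 = 14/3 + 10 = 44/3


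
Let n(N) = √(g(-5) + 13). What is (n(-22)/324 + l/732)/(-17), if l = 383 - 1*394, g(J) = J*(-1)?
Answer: 11/12444 - √2/1836 ≈ 0.00011369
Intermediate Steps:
g(J) = -J
n(N) = 3*√2 (n(N) = √(-1*(-5) + 13) = √(5 + 13) = √18 = 3*√2)
l = -11 (l = 383 - 394 = -11)
(n(-22)/324 + l/732)/(-17) = ((3*√2)/324 - 11/732)/(-17) = ((3*√2)*(1/324) - 11*1/732)*(-1/17) = (√2/108 - 11/732)*(-1/17) = (-11/732 + √2/108)*(-1/17) = 11/12444 - √2/1836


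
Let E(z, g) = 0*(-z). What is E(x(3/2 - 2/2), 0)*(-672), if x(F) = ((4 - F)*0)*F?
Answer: 0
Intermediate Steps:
x(F) = 0 (x(F) = 0*F = 0)
E(z, g) = 0
E(x(3/2 - 2/2), 0)*(-672) = 0*(-672) = 0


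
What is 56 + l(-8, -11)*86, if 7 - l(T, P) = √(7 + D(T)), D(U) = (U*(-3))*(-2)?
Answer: 658 - 86*I*√41 ≈ 658.0 - 550.67*I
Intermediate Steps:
D(U) = 6*U (D(U) = -3*U*(-2) = 6*U)
l(T, P) = 7 - √(7 + 6*T)
56 + l(-8, -11)*86 = 56 + (7 - √(7 + 6*(-8)))*86 = 56 + (7 - √(7 - 48))*86 = 56 + (7 - √(-41))*86 = 56 + (7 - I*√41)*86 = 56 + (602 - 86*I*√41) = 658 - 86*I*√41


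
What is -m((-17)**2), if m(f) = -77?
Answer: 77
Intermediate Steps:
-m((-17)**2) = -1*(-77) = 77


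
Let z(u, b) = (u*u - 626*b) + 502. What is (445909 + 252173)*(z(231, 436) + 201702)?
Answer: -12126382422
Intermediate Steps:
z(u, b) = 502 + u² - 626*b (z(u, b) = (u² - 626*b) + 502 = 502 + u² - 626*b)
(445909 + 252173)*(z(231, 436) + 201702) = (445909 + 252173)*((502 + 231² - 626*436) + 201702) = 698082*((502 + 53361 - 272936) + 201702) = 698082*(-219073 + 201702) = 698082*(-17371) = -12126382422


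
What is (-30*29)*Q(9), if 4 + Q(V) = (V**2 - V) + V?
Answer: -66990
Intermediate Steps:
Q(V) = -4 + V**2 (Q(V) = -4 + ((V**2 - V) + V) = -4 + V**2)
(-30*29)*Q(9) = (-30*29)*(-4 + 9**2) = -870*(-4 + 81) = -870*77 = -66990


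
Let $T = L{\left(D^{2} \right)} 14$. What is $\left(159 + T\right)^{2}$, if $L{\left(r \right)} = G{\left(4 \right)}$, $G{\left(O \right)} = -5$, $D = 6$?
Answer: $7921$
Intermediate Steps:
$L{\left(r \right)} = -5$
$T = -70$ ($T = \left(-5\right) 14 = -70$)
$\left(159 + T\right)^{2} = \left(159 - 70\right)^{2} = 89^{2} = 7921$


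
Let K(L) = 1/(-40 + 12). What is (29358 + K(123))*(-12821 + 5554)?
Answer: -5973641141/28 ≈ -2.1334e+8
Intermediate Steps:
K(L) = -1/28 (K(L) = 1/(-28) = -1/28)
(29358 + K(123))*(-12821 + 5554) = (29358 - 1/28)*(-12821 + 5554) = (822023/28)*(-7267) = -5973641141/28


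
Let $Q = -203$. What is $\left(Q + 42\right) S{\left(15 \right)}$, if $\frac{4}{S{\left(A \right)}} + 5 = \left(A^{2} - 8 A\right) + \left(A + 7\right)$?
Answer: $- \frac{322}{61} \approx -5.2787$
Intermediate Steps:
$S{\left(A \right)} = \frac{4}{2 + A^{2} - 7 A}$ ($S{\left(A \right)} = \frac{4}{-5 + \left(\left(A^{2} - 8 A\right) + \left(A + 7\right)\right)} = \frac{4}{-5 + \left(\left(A^{2} - 8 A\right) + \left(7 + A\right)\right)} = \frac{4}{-5 + \left(7 + A^{2} - 7 A\right)} = \frac{4}{2 + A^{2} - 7 A}$)
$\left(Q + 42\right) S{\left(15 \right)} = \left(-203 + 42\right) \frac{4}{2 + 15^{2} - 105} = - 161 \frac{4}{2 + 225 - 105} = - 161 \cdot \frac{4}{122} = - 161 \cdot 4 \cdot \frac{1}{122} = \left(-161\right) \frac{2}{61} = - \frac{322}{61}$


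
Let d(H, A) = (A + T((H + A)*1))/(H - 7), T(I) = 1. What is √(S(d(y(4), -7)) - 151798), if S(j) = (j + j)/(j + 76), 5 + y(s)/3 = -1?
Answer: 8*I*√2154129751/953 ≈ 389.61*I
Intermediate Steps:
y(s) = -18 (y(s) = -15 + 3*(-1) = -15 - 3 = -18)
d(H, A) = (1 + A)/(-7 + H) (d(H, A) = (A + 1)/(H - 7) = (1 + A)/(-7 + H))
S(j) = 2*j/(76 + j) (S(j) = (2*j)/(76 + j) = 2*j/(76 + j))
√(S(d(y(4), -7)) - 151798) = √(2*((1 - 7)/(-7 - 18))/(76 + (1 - 7)/(-7 - 18)) - 151798) = √(2*(-6/(-25))/(76 - 6/(-25)) - 151798) = √(2*(-1/25*(-6))/(76 - 1/25*(-6)) - 151798) = √(2*(6/25)/(76 + 6/25) - 151798) = √(2*(6/25)/(1906/25) - 151798) = √(2*(6/25)*(25/1906) - 151798) = √(6/953 - 151798) = √(-144663488/953) = 8*I*√2154129751/953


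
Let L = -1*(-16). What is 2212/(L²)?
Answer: 553/64 ≈ 8.6406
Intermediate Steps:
L = 16
2212/(L²) = 2212/(16²) = 2212/256 = 2212*(1/256) = 553/64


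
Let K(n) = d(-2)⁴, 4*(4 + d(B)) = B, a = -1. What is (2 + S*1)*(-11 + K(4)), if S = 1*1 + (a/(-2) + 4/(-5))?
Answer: 34479/32 ≈ 1077.5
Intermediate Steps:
d(B) = -4 + B/4
S = 7/10 (S = 1*1 + (-1/(-2) + 4/(-5)) = 1 + (-1*(-½) + 4*(-⅕)) = 1 + (½ - ⅘) = 1 - 3/10 = 7/10 ≈ 0.70000)
K(n) = 6561/16 (K(n) = (-4 + (¼)*(-2))⁴ = (-4 - ½)⁴ = (-9/2)⁴ = 6561/16)
(2 + S*1)*(-11 + K(4)) = (2 + (7/10)*1)*(-11 + 6561/16) = (2 + 7/10)*(6385/16) = (27/10)*(6385/16) = 34479/32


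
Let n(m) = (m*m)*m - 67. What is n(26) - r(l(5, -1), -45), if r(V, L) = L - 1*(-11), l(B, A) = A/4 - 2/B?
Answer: 17543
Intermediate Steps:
n(m) = -67 + m³ (n(m) = m²*m - 67 = m³ - 67 = -67 + m³)
l(B, A) = -2/B + A/4 (l(B, A) = A*(¼) - 2/B = A/4 - 2/B = -2/B + A/4)
r(V, L) = 11 + L (r(V, L) = L + 11 = 11 + L)
n(26) - r(l(5, -1), -45) = (-67 + 26³) - (11 - 45) = (-67 + 17576) - 1*(-34) = 17509 + 34 = 17543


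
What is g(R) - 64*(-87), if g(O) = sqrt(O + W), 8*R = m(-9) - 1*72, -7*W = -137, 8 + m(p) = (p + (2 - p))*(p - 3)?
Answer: 5568 + sqrt(322)/7 ≈ 5570.6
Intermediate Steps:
m(p) = -14 + 2*p (m(p) = -8 + (p + (2 - p))*(p - 3) = -8 + 2*(-3 + p) = -8 + (-6 + 2*p) = -14 + 2*p)
W = 137/7 (W = -1/7*(-137) = 137/7 ≈ 19.571)
R = -13 (R = ((-14 + 2*(-9)) - 1*72)/8 = ((-14 - 18) - 72)/8 = (-32 - 72)/8 = (1/8)*(-104) = -13)
g(O) = sqrt(137/7 + O) (g(O) = sqrt(O + 137/7) = sqrt(137/7 + O))
g(R) - 64*(-87) = sqrt(959 + 49*(-13))/7 - 64*(-87) = sqrt(959 - 637)/7 + 5568 = sqrt(322)/7 + 5568 = 5568 + sqrt(322)/7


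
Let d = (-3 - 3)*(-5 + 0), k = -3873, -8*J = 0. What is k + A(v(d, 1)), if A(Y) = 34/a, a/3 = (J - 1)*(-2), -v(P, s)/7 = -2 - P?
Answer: -11602/3 ≈ -3867.3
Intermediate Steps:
J = 0 (J = -1/8*0 = 0)
d = 30 (d = -6*(-5) = 30)
v(P, s) = 14 + 7*P (v(P, s) = -7*(-2 - P) = 14 + 7*P)
a = 6 (a = 3*((0 - 1)*(-2)) = 3*(-1*(-2)) = 3*2 = 6)
A(Y) = 17/3 (A(Y) = 34/6 = 34*(1/6) = 17/3)
k + A(v(d, 1)) = -3873 + 17/3 = -11602/3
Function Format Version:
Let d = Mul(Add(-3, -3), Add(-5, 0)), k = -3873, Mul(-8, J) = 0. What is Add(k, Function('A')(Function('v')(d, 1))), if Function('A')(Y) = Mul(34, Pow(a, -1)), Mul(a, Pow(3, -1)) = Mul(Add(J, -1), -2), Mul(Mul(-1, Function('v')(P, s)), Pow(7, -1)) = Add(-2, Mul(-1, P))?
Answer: Rational(-11602, 3) ≈ -3867.3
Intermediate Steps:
J = 0 (J = Mul(Rational(-1, 8), 0) = 0)
d = 30 (d = Mul(-6, -5) = 30)
Function('v')(P, s) = Add(14, Mul(7, P)) (Function('v')(P, s) = Mul(-7, Add(-2, Mul(-1, P))) = Add(14, Mul(7, P)))
a = 6 (a = Mul(3, Mul(Add(0, -1), -2)) = Mul(3, Mul(-1, -2)) = Mul(3, 2) = 6)
Function('A')(Y) = Rational(17, 3) (Function('A')(Y) = Mul(34, Pow(6, -1)) = Mul(34, Rational(1, 6)) = Rational(17, 3))
Add(k, Function('A')(Function('v')(d, 1))) = Add(-3873, Rational(17, 3)) = Rational(-11602, 3)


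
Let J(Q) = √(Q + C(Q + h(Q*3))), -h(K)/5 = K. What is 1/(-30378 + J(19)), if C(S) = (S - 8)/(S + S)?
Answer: -8080548/245470881953 - √1380806/245470881953 ≈ -3.2923e-5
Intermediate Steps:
h(K) = -5*K
C(S) = (-8 + S)/(2*S) (C(S) = (-8 + S)/((2*S)) = (-8 + S)*(1/(2*S)) = (-8 + S)/(2*S))
J(Q) = √(Q - (-8 - 14*Q)/(28*Q)) (J(Q) = √(Q + (-8 + (Q - 5*Q*3))/(2*(Q - 5*Q*3))) = √(Q + (-8 + (Q - 15*Q))/(2*(Q - 15*Q))) = √(Q + (-8 - 14*Q)/(2*((-14*Q)))) = √(Q + (-1/(14*Q))*(-8 - 14*Q)/2) = √(Q - (-8 - 14*Q)/(28*Q)))
1/(-30378 + J(19)) = 1/(-30378 + √(98 + 56/19 + 196*19)/14) = 1/(-30378 + √(98 + 56*(1/19) + 3724)/14) = 1/(-30378 + √(98 + 56/19 + 3724)/14) = 1/(-30378 + √(72674/19)/14) = 1/(-30378 + (√1380806/19)/14) = 1/(-30378 + √1380806/266)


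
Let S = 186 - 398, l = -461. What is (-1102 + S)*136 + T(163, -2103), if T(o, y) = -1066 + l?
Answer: -180231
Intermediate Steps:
T(o, y) = -1527 (T(o, y) = -1066 - 461 = -1527)
S = -212
(-1102 + S)*136 + T(163, -2103) = (-1102 - 212)*136 - 1527 = -1314*136 - 1527 = -178704 - 1527 = -180231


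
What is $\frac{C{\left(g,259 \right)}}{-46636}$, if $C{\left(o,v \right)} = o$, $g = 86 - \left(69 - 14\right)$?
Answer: $- \frac{31}{46636} \approx -0.00066472$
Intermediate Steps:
$g = 31$ ($g = 86 - \left(69 - 14\right) = 86 - 55 = 31$)
$\frac{C{\left(g,259 \right)}}{-46636} = \frac{31}{-46636} = 31 \left(- \frac{1}{46636}\right) = - \frac{31}{46636}$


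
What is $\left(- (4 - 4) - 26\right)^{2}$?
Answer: $676$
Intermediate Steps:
$\left(- (4 - 4) - 26\right)^{2} = \left(\left(-1\right) 0 - 26\right)^{2} = \left(0 - 26\right)^{2} = \left(-26\right)^{2} = 676$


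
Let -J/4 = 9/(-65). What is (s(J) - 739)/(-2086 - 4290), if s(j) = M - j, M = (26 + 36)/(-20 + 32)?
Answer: 286411/2486640 ≈ 0.11518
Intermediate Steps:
M = 31/6 (M = 62/12 = 62*(1/12) = 31/6 ≈ 5.1667)
J = 36/65 (J = -36/(-65) = -36*(-1)/65 = -4*(-9/65) = 36/65 ≈ 0.55385)
s(j) = 31/6 - j
(s(J) - 739)/(-2086 - 4290) = ((31/6 - 1*36/65) - 739)/(-2086 - 4290) = ((31/6 - 36/65) - 739)/(-6376) = (1799/390 - 739)*(-1/6376) = -286411/390*(-1/6376) = 286411/2486640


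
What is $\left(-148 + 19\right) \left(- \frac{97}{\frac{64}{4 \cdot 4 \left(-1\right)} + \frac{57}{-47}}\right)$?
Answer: $- \frac{588111}{245} \approx -2400.5$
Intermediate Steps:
$\left(-148 + 19\right) \left(- \frac{97}{\frac{64}{4 \cdot 4 \left(-1\right)} + \frac{57}{-47}}\right) = - 129 \left(- \frac{97}{\frac{64}{16 \left(-1\right)} + 57 \left(- \frac{1}{47}\right)}\right) = - 129 \left(- \frac{97}{\frac{64}{-16} - \frac{57}{47}}\right) = - 129 \left(- \frac{97}{64 \left(- \frac{1}{16}\right) - \frac{57}{47}}\right) = - 129 \left(- \frac{97}{-4 - \frac{57}{47}}\right) = - 129 \left(- \frac{97}{- \frac{245}{47}}\right) = - 129 \left(\left(-97\right) \left(- \frac{47}{245}\right)\right) = \left(-129\right) \frac{4559}{245} = - \frac{588111}{245}$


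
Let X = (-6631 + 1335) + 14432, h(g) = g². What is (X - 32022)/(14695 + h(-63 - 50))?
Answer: -11443/13732 ≈ -0.83331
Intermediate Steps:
X = 9136 (X = -5296 + 14432 = 9136)
(X - 32022)/(14695 + h(-63 - 50)) = (9136 - 32022)/(14695 + (-63 - 50)²) = -22886/(14695 + (-113)²) = -22886/(14695 + 12769) = -22886/27464 = -22886*1/27464 = -11443/13732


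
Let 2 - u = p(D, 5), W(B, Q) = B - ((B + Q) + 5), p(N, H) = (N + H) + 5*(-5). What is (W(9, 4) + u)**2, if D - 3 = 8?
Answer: 4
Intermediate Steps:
D = 11 (D = 3 + 8 = 11)
p(N, H) = -25 + H + N (p(N, H) = (H + N) - 25 = -25 + H + N)
W(B, Q) = -5 - Q (W(B, Q) = B - (5 + B + Q) = B + (-5 - B - Q) = -5 - Q)
u = 11 (u = 2 - (-25 + 5 + 11) = 2 - 1*(-9) = 2 + 9 = 11)
(W(9, 4) + u)**2 = ((-5 - 1*4) + 11)**2 = ((-5 - 4) + 11)**2 = (-9 + 11)**2 = 2**2 = 4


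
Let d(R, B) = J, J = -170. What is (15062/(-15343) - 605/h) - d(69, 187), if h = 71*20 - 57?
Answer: 3525314509/20912509 ≈ 168.57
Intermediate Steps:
d(R, B) = -170
h = 1363 (h = 1420 - 57 = 1363)
(15062/(-15343) - 605/h) - d(69, 187) = (15062/(-15343) - 605/1363) - 1*(-170) = (15062*(-1/15343) - 605*1/1363) + 170 = (-15062/15343 - 605/1363) + 170 = -29812021/20912509 + 170 = 3525314509/20912509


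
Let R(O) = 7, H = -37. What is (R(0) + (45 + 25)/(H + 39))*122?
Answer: 5124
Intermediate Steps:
(R(0) + (45 + 25)/(H + 39))*122 = (7 + (45 + 25)/(-37 + 39))*122 = (7 + 70/2)*122 = (7 + 70*(½))*122 = (7 + 35)*122 = 42*122 = 5124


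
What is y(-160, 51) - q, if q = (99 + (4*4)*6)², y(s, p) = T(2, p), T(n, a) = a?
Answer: -37974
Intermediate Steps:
y(s, p) = p
q = 38025 (q = (99 + 16*6)² = (99 + 96)² = 195² = 38025)
y(-160, 51) - q = 51 - 1*38025 = 51 - 38025 = -37974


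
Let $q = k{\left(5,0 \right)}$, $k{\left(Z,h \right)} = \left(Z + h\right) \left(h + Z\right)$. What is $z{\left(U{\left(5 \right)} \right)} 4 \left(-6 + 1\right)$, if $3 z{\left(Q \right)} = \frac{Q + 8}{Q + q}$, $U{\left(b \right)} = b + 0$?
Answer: $- \frac{26}{9} \approx -2.8889$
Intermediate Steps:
$k{\left(Z,h \right)} = \left(Z + h\right)^{2}$ ($k{\left(Z,h \right)} = \left(Z + h\right) \left(Z + h\right) = \left(Z + h\right)^{2}$)
$q = 25$ ($q = \left(5 + 0\right)^{2} = 5^{2} = 25$)
$U{\left(b \right)} = b$
$z{\left(Q \right)} = \frac{8 + Q}{3 \left(25 + Q\right)}$ ($z{\left(Q \right)} = \frac{\left(Q + 8\right) \frac{1}{Q + 25}}{3} = \frac{\left(8 + Q\right) \frac{1}{25 + Q}}{3} = \frac{\frac{1}{25 + Q} \left(8 + Q\right)}{3} = \frac{8 + Q}{3 \left(25 + Q\right)}$)
$z{\left(U{\left(5 \right)} \right)} 4 \left(-6 + 1\right) = \frac{8 + 5}{3 \left(25 + 5\right)} 4 \left(-6 + 1\right) = \frac{1}{3} \cdot \frac{1}{30} \cdot 13 \cdot 4 \left(-5\right) = \frac{1}{3} \cdot \frac{1}{30} \cdot 13 \left(-20\right) = \frac{13}{90} \left(-20\right) = - \frac{26}{9}$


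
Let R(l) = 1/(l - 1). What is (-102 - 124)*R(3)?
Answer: -113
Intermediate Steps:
R(l) = 1/(-1 + l)
(-102 - 124)*R(3) = (-102 - 124)/(-1 + 3) = -226/2 = -226*½ = -113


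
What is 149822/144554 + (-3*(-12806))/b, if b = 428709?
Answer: 11630585895/10328600131 ≈ 1.1261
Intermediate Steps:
149822/144554 + (-3*(-12806))/b = 149822/144554 - 3*(-12806)/428709 = 149822*(1/144554) + 38418*(1/428709) = 74911/72277 + 12806/142903 = 11630585895/10328600131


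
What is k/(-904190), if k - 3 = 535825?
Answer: -267914/452095 ≈ -0.59261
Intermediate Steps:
k = 535828 (k = 3 + 535825 = 535828)
k/(-904190) = 535828/(-904190) = 535828*(-1/904190) = -267914/452095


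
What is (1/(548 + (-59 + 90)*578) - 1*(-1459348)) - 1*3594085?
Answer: -39420053441/18466 ≈ -2.1347e+6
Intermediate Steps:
(1/(548 + (-59 + 90)*578) - 1*(-1459348)) - 1*3594085 = (1/(548 + 31*578) + 1459348) - 3594085 = (1/(548 + 17918) + 1459348) - 3594085 = (1/18466 + 1459348) - 3594085 = 26948320169/18466 - 3594085 = -39420053441/18466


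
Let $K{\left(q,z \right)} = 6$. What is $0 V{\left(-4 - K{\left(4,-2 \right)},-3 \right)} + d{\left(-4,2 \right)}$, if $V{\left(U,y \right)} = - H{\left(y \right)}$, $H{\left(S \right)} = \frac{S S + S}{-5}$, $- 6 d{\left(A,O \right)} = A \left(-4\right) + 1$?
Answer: $- \frac{17}{6} \approx -2.8333$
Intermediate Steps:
$d{\left(A,O \right)} = - \frac{1}{6} + \frac{2 A}{3}$ ($d{\left(A,O \right)} = - \frac{A \left(-4\right) + 1}{6} = - \frac{- 4 A + 1}{6} = - \frac{1 - 4 A}{6} = - \frac{1}{6} + \frac{2 A}{3}$)
$H{\left(S \right)} = - \frac{S}{5} - \frac{S^{2}}{5}$ ($H{\left(S \right)} = \left(S^{2} + S\right) \left(- \frac{1}{5}\right) = \left(S + S^{2}\right) \left(- \frac{1}{5}\right) = - \frac{S}{5} - \frac{S^{2}}{5}$)
$V{\left(U,y \right)} = \frac{y \left(1 + y\right)}{5}$ ($V{\left(U,y \right)} = - \frac{\left(-1\right) y \left(1 + y\right)}{5} = \frac{y \left(1 + y\right)}{5}$)
$0 V{\left(-4 - K{\left(4,-2 \right)},-3 \right)} + d{\left(-4,2 \right)} = 0 \cdot \frac{1}{5} \left(-3\right) \left(1 - 3\right) + \left(- \frac{1}{6} + \frac{2}{3} \left(-4\right)\right) = 0 \cdot \frac{1}{5} \left(-3\right) \left(-2\right) - \frac{17}{6} = 0 \cdot \frac{6}{5} - \frac{17}{6} = 0 - \frac{17}{6} = - \frac{17}{6}$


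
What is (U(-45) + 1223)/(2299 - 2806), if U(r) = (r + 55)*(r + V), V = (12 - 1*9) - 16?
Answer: -643/507 ≈ -1.2682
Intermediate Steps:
V = -13 (V = (12 - 9) - 16 = 3 - 16 = -13)
U(r) = (-13 + r)*(55 + r) (U(r) = (r + 55)*(r - 13) = (55 + r)*(-13 + r) = (-13 + r)*(55 + r))
(U(-45) + 1223)/(2299 - 2806) = ((-715 + (-45)**2 + 42*(-45)) + 1223)/(2299 - 2806) = ((-715 + 2025 - 1890) + 1223)/(-507) = (-580 + 1223)*(-1/507) = 643*(-1/507) = -643/507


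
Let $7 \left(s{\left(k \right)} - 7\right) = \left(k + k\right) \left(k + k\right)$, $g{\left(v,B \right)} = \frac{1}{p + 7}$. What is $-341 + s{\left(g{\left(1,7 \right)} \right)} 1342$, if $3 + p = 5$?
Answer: $\frac{5138419}{567} \approx 9062.5$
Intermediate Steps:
$p = 2$ ($p = -3 + 5 = 2$)
$g{\left(v,B \right)} = \frac{1}{9}$ ($g{\left(v,B \right)} = \frac{1}{2 + 7} = \frac{1}{9}$)
$s{\left(k \right)} = 7 + \frac{4 k^{2}}{7}$ ($s{\left(k \right)} = 7 + \frac{\left(k + k\right) \left(k + k\right)}{7} = 7 + \frac{2 k 2 k}{7} = 7 + \frac{4 k^{2}}{7}$)
$-341 + s{\left(g{\left(1,7 \right)} \right)} 1342 = -341 + \left(7 + \frac{4}{7 \cdot 81}\right) 1342 = -341 + \left(7 + \frac{4}{7} \cdot \frac{1}{81}\right) 1342 = -341 + \left(7 + \frac{4}{567}\right) 1342 = -341 + \frac{3973}{567} \cdot 1342 = -341 + \frac{5331766}{567} = \frac{5138419}{567}$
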